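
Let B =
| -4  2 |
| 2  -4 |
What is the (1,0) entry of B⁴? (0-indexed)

-640

B² = [[20, -16], [-16, 20]]
B³ = [[-112, 104], [104, -112]]
B⁴ = [[656, -640], [-640, 656]]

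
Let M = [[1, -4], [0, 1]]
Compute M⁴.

[[1, -16], [0, 1]]

M = I + N where N = [[0, -4], [0, 0]] is strictly upper-triangular, so N² = 0.
(I + N)⁴ = I + 4·N = [[1, -16], [0, 1]].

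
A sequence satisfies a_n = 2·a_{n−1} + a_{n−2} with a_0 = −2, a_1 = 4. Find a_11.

With companion matrix Q = [[2, 1], [1, 0]], [a_n, a_{n−1}]ᵀ = Q·[a_{n−1}, a_{n−2}]ᵀ, so [a_11, a_10]ᵀ = Q¹⁰·[a_1, a_0]ᵀ.
Q¹⁰ = [[5741, 2378], [2378, 985]], giving [a_11, a_10]ᵀ = [[18208], [7542]].

18208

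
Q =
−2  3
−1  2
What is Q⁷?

[[−2, 3], [−1, 2]]

Q² = I (check: tr Q = 0 and det Q = −1), so Q⁷ = Q since 7 is odd.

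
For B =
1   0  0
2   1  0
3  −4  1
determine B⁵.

[[1, 0, 0], [10, 1, 0], [−65, −20, 1]]

B = I + N where N = [[0, 0, 0], [2, 0, 0], [3, −4, 0]] is strictly lower-triangular, so N³ = 0.
(I + N)⁵ = I + 5·N + 10·N² = [[1, 0, 0], [10, 1, 0], [−65, −20, 1]].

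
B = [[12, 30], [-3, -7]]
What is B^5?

tr B = 5 and det B = 6, so the characteristic polynomial is λ² − (5)λ + (6) with roots 3 and 2.
Eigenvectors give P = [[-10, -3], [3, 1]] with P⁻¹ = [[-1, -3], [3, 10]], and B = P·diag(3, 2)·P⁻¹.
Then B^5 = P·diag(243, 32)·P⁻¹ = [[-2430, -96], [729, 32]] · [[-1, -3], [3, 10]] = [[2142, 6330], [-633, -1867]].

[[2142, 6330], [-633, -1867]]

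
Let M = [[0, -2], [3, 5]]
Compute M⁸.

tr M = 5 and det M = 6, so the characteristic polynomial is λ² − (5)λ + (6) with roots 2 and 3.
Eigenvectors give P = [[-1, -2], [1, 3]] with P⁻¹ = [[-3, -2], [1, 1]], and M = P·diag(2, 3)·P⁻¹.
Then M⁸ = P·diag(256, 6561)·P⁻¹ = [[-256, -13122], [256, 19683]] · [[-3, -2], [1, 1]] = [[-12354, -12610], [18915, 19171]].

[[-12354, -12610], [18915, 19171]]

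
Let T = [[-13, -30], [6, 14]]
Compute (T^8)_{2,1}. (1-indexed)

tr T = 1 and det T = -2, so the characteristic polynomial is λ² − (1)λ + (-2) with roots -1 and 2.
Eigenvectors give P = [[5, -2], [-2, 1]] with P⁻¹ = [[1, 2], [2, 5]], and T = P·diag(-1, 2)·P⁻¹.
Then T^8 = P·diag(1, 256)·P⁻¹ = [[5, -512], [-2, 256]] · [[1, 2], [2, 5]] = [[-1019, -2550], [510, 1276]].

510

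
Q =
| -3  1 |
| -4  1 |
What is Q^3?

Q^2 = [[5, -2], [8, -3]]
Q^3 = [[-7, 3], [-12, 5]]

[[-7, 3], [-12, 5]]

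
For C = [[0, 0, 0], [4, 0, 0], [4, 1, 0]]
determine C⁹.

[[0, 0, 0], [0, 0, 0], [0, 0, 0]]

C is strictly triangular, hence nilpotent: C³ = 0, so C⁹ = 0.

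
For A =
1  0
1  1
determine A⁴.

A = I + N where N = [[0, 0], [1, 0]] is strictly lower-triangular, so N² = 0.
(I + N)⁴ = I + 4·N = [[1, 0], [4, 1]].

[[1, 0], [4, 1]]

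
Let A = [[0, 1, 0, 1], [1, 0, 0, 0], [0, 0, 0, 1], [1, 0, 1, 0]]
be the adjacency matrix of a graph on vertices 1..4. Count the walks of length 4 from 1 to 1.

5

The number of length-4 walks from vertex 1 to vertex 1 is entry (1,1) of A⁴, where A is the adjacency matrix.
A² = [[2, 0, 1, 0], [0, 1, 0, 1], [1, 0, 1, 0], [0, 1, 0, 2]]
A³ = [[0, 2, 0, 3], [2, 0, 1, 0], [0, 1, 0, 2], [3, 0, 2, 0]]
A⁴ = [[5, 0, 3, 0], [0, 2, 0, 3], [3, 0, 2, 0], [0, 3, 0, 5]]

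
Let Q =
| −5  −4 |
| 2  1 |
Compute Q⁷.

tr Q = −4 and det Q = 3, so the characteristic polynomial is λ² − (−4)λ + (3) with roots −3 and −1.
Eigenvectors give P = [[2, −1], [−1, 1]] with P⁻¹ = [[1, 1], [1, 2]], and Q = P·diag(−3, −1)·P⁻¹.
Then Q⁷ = P·diag(−2187, −1)·P⁻¹ = [[−4374, 1], [2187, −1]] · [[1, 1], [1, 2]] = [[−4373, −4372], [2186, 2185]].

[[−4373, −4372], [2186, 2185]]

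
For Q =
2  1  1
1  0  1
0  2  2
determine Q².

[[5, 4, 5], [2, 3, 3], [2, 4, 6]]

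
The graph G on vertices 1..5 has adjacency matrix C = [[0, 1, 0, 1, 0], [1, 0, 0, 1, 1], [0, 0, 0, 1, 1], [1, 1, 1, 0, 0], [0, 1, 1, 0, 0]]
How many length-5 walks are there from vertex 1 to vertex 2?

22

The number of length-5 walks from vertex 1 to vertex 2 is entry (1,2) of C⁵, where C is the adjacency matrix.
C² = [[2, 1, 1, 1, 1], [1, 3, 2, 1, 0], [1, 2, 2, 0, 0], [1, 1, 0, 3, 2], [1, 0, 0, 2, 2]]
C³ = [[2, 4, 2, 4, 2], [4, 2, 1, 6, 5], [2, 1, 0, 5, 4], [4, 6, 5, 2, 1], [2, 5, 4, 1, 0]]
C⁴ = [[8, 8, 6, 8, 6], [8, 15, 11, 7, 3], [6, 11, 9, 3, 1], [8, 7, 3, 15, 11], [6, 3, 1, 11, 9]]
C⁵ = [[16, 22, 14, 22, 14], [22, 18, 10, 34, 26], [14, 10, 4, 26, 20], [22, 34, 26, 18, 10], [14, 26, 20, 10, 4]]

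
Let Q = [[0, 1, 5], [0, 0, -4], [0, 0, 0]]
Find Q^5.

Q is strictly triangular, hence nilpotent: Q^3 = 0, so Q^5 = 0.

[[0, 0, 0], [0, 0, 0], [0, 0, 0]]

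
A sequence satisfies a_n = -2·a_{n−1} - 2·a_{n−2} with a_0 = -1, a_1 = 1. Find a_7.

8

With companion matrix T = [[-2, -2], [1, 0]], [a_n, a_{n−1}]ᵀ = T·[a_{n−1}, a_{n−2}]ᵀ, so [a_7, a_6]ᵀ = T⁶·[a_1, a_0]ᵀ.
T⁶ = [[-8, -16], [8, 8]], giving [a_7, a_6]ᵀ = [[8], [0]].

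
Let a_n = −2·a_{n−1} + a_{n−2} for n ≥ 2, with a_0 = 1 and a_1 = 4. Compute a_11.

20586

With companion matrix Q = [[−2, 1], [1, 0]], [a_n, a_{n−1}]ᵀ = Q·[a_{n−1}, a_{n−2}]ᵀ, so [a_11, a_10]ᵀ = Q¹⁰·[a_1, a_0]ᵀ.
Q¹⁰ = [[5741, −2378], [−2378, 985]], giving [a_11, a_10]ᵀ = [[20586], [−8527]].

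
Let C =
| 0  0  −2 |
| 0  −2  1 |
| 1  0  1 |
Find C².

[[−2, 0, −2], [1, 4, −1], [1, 0, −1]]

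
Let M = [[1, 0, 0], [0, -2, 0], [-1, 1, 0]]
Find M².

[[1, 0, 0], [0, 4, 0], [-1, -2, 0]]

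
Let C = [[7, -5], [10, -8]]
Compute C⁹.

tr C = -1 and det C = -6, so the characteristic polynomial is λ² − (-1)λ + (-6) with roots 2 and -3.
Eigenvectors give P = [[1, -1], [1, -2]] with P⁻¹ = [[2, -1], [1, -1]], and C = P·diag(2, -3)·P⁻¹.
Then C⁹ = P·diag(512, -19683)·P⁻¹ = [[512, 19683], [512, 39366]] · [[2, -1], [1, -1]] = [[20707, -20195], [40390, -39878]].

[[20707, -20195], [40390, -39878]]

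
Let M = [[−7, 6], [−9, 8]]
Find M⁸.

tr M = 1 and det M = −2, so the characteristic polynomial is λ² − (1)λ + (−2) with roots −1 and 2.
Eigenvectors give P = [[1, −2], [1, −3]] with P⁻¹ = [[3, −2], [1, −1]], and M = P·diag(−1, 2)·P⁻¹.
Then M⁸ = P·diag(1, 256)·P⁻¹ = [[1, −512], [1, −768]] · [[3, −2], [1, −1]] = [[−509, 510], [−765, 766]].

[[−509, 510], [−765, 766]]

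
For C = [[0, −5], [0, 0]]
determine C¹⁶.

C is strictly triangular, hence nilpotent: C² = 0, so C¹⁶ = 0.

[[0, 0], [0, 0]]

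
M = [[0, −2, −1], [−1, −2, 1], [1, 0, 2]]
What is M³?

[[−8, −10, −5], [−5, −18, 5], [5, 0, 2]]

M² = [[1, 4, −4], [3, 6, 1], [2, −2, 3]]
M³ = [[−8, −10, −5], [−5, −18, 5], [5, 0, 2]]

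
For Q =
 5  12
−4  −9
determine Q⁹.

tr Q = −4 and det Q = 3, so the characteristic polynomial is λ² − (−4)λ + (3) with roots −1 and −3.
Eigenvectors give P = [[−2, 3], [1, −2]] with P⁻¹ = [[−2, −3], [−1, −2]], and Q = P·diag(−1, −3)·P⁻¹.
Then Q⁹ = P·diag(−1, −19683)·P⁻¹ = [[2, −59049], [−1, 39366]] · [[−2, −3], [−1, −2]] = [[59045, 118092], [−39364, −78729]].

[[59045, 118092], [−39364, −78729]]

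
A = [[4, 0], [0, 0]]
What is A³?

A² = [[16, 0], [0, 0]]
A³ = [[64, 0], [0, 0]]

[[64, 0], [0, 0]]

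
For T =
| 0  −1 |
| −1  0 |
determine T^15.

[[0, −1], [−1, 0]]

T² = I (check: tr T = 0 and det T = −1), so T^15 = T since 15 is odd.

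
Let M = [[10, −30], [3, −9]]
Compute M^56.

M² = M (a projection; rank 1, trace 1), so M^56 = M.

[[10, −30], [3, −9]]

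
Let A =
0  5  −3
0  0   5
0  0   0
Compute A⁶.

[[0, 0, 0], [0, 0, 0], [0, 0, 0]]

A is strictly triangular, hence nilpotent: A³ = 0, so A⁶ = 0.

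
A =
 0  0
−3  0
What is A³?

A is strictly triangular, hence nilpotent: A² = 0, so A³ = 0.

[[0, 0], [0, 0]]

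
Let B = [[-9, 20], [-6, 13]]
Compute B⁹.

tr B = 4 and det B = 3, so the characteristic polynomial is λ² − (4)λ + (3) with roots 1 and 3.
Eigenvectors give P = [[2, -5], [1, -3]] with P⁻¹ = [[3, -5], [1, -2]], and B = P·diag(1, 3)·P⁻¹.
Then B⁹ = P·diag(1, 19683)·P⁻¹ = [[2, -98415], [1, -59049]] · [[3, -5], [1, -2]] = [[-98409, 196820], [-59046, 118093]].

[[-98409, 196820], [-59046, 118093]]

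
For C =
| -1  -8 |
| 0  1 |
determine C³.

[[-1, -8], [0, 1]]

C² = I (check: tr C = 0 and det C = -1), so C³ = C since 3 is odd.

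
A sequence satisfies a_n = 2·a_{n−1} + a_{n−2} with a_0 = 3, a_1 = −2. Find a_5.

With companion matrix M = [[2, 1], [1, 0]], [a_n, a_{n−1}]ᵀ = M·[a_{n−1}, a_{n−2}]ᵀ, so [a_5, a_4]ᵀ = M⁴·[a_1, a_0]ᵀ.
M⁴ = [[29, 12], [12, 5]], giving [a_5, a_4]ᵀ = [[−22], [−9]].

−22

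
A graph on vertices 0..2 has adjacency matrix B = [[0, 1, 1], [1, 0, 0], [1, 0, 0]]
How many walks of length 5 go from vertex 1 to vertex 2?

The number of length-5 walks from vertex 1 to vertex 2 is entry (1,2) of B^5, where B is the adjacency matrix.
B^2 = [[2, 0, 0], [0, 1, 1], [0, 1, 1]]
B^3 = [[0, 2, 2], [2, 0, 0], [2, 0, 0]]
B^4 = [[4, 0, 0], [0, 2, 2], [0, 2, 2]]
B^5 = [[0, 4, 4], [4, 0, 0], [4, 0, 0]]

0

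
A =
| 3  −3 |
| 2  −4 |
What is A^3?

A^2 = [[3, 3], [−2, 10]]
A^3 = [[15, −21], [14, −34]]

[[15, −21], [14, −34]]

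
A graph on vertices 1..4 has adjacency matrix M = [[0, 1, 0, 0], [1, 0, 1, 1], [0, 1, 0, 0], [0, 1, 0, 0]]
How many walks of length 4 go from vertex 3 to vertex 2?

0

The number of length-4 walks from vertex 3 to vertex 2 is entry (3,2) of M⁴, where M is the adjacency matrix.
M² = [[1, 0, 1, 1], [0, 3, 0, 0], [1, 0, 1, 1], [1, 0, 1, 1]]
M³ = [[0, 3, 0, 0], [3, 0, 3, 3], [0, 3, 0, 0], [0, 3, 0, 0]]
M⁴ = [[3, 0, 3, 3], [0, 9, 0, 0], [3, 0, 3, 3], [3, 0, 3, 3]]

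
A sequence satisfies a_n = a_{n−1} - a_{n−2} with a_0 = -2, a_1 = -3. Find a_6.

With companion matrix B = [[1, -1], [1, 0]], [a_n, a_{n−1}]ᵀ = B·[a_{n−1}, a_{n−2}]ᵀ, so [a_6, a_5]ᵀ = B⁵·[a_1, a_0]ᵀ.
B⁵ = [[0, 1], [-1, 1]], giving [a_6, a_5]ᵀ = [[-2], [1]].

-2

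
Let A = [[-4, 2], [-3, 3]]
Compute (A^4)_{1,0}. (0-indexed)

A^2 = [[10, -2], [3, 3]]
A^3 = [[-34, 14], [-21, 15]]
A^4 = [[94, -26], [39, 3]]

39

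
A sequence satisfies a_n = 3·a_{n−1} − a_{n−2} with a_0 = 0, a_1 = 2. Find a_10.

With companion matrix A = [[3, −1], [1, 0]], [a_n, a_{n−1}]ᵀ = A·[a_{n−1}, a_{n−2}]ᵀ, so [a_10, a_9]ᵀ = A⁹·[a_1, a_0]ᵀ.
A⁹ = [[6765, −2584], [2584, −987]], giving [a_10, a_9]ᵀ = [[13530], [5168]].

13530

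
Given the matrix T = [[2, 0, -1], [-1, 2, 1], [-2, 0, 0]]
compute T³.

[[16, 0, -6], [-22, 8, 10], [-12, 0, 4]]

T² = [[6, 0, -2], [-6, 4, 3], [-4, 0, 2]]
T³ = [[16, 0, -6], [-22, 8, 10], [-12, 0, 4]]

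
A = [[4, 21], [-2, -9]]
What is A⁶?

[[-3926, -13965], [1330, 4719]]

tr A = -5 and det A = 6, so the characteristic polynomial is λ² − (-5)λ + (6) with roots -2 and -3.
Eigenvectors give P = [[7, -3], [-2, 1]] with P⁻¹ = [[1, 3], [2, 7]], and A = P·diag(-2, -3)·P⁻¹.
Then A⁶ = P·diag(64, 729)·P⁻¹ = [[448, -2187], [-128, 729]] · [[1, 3], [2, 7]] = [[-3926, -13965], [1330, 4719]].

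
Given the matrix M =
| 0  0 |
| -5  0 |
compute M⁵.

M is strictly triangular, hence nilpotent: M² = 0, so M⁵ = 0.

[[0, 0], [0, 0]]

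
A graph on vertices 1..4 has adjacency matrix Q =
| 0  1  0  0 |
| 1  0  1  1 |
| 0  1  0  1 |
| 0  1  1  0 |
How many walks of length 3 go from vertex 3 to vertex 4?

3

The number of length-3 walks from vertex 3 to vertex 4 is entry (3,4) of Q³, where Q is the adjacency matrix.
Q² = [[1, 0, 1, 1], [0, 3, 1, 1], [1, 1, 2, 1], [1, 1, 1, 2]]
Q³ = [[0, 3, 1, 1], [3, 2, 4, 4], [1, 4, 2, 3], [1, 4, 3, 2]]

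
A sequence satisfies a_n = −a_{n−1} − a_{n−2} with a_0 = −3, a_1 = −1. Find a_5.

With companion matrix M = [[−1, −1], [1, 0]], [a_n, a_{n−1}]ᵀ = M·[a_{n−1}, a_{n−2}]ᵀ, so [a_5, a_4]ᵀ = M⁴·[a_1, a_0]ᵀ.
M⁴ = [[−1, −1], [1, 0]], giving [a_5, a_4]ᵀ = [[4], [−1]].

4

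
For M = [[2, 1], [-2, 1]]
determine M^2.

[[2, 3], [-6, -1]]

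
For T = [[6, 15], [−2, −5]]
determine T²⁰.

T² = T (a projection; rank 1, trace 1), so T²⁰ = T.

[[6, 15], [−2, −5]]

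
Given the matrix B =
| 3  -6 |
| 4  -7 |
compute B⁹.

tr B = -4 and det B = 3, so the characteristic polynomial is λ² − (-4)λ + (3) with roots -1 and -3.
Eigenvectors give P = [[3, -1], [2, -1]] with P⁻¹ = [[1, -1], [2, -3]], and B = P·diag(-1, -3)·P⁻¹.
Then B⁹ = P·diag(-1, -19683)·P⁻¹ = [[-3, 19683], [-2, 19683]] · [[1, -1], [2, -3]] = [[39363, -59046], [39364, -59047]].

[[39363, -59046], [39364, -59047]]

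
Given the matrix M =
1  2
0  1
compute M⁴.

M = I + N where N = [[0, 2], [0, 0]] is strictly upper-triangular, so N² = 0.
(I + N)⁴ = I + 4·N = [[1, 8], [0, 1]].

[[1, 8], [0, 1]]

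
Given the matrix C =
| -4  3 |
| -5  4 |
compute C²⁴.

C² = I (check: tr C = 0 and det C = -1), so C²⁴ = I since 24 is even.

[[1, 0], [0, 1]]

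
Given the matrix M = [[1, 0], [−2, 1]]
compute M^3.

[[1, 0], [−6, 1]]

M = I + N where N = [[0, 0], [−2, 0]] is strictly lower-triangular, so N^2 = 0.
(I + N)^3 = I + 3·N = [[1, 0], [−6, 1]].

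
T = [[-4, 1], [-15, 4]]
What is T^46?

T² = I (check: tr T = 0 and det T = -1), so T^46 = I since 46 is even.

[[1, 0], [0, 1]]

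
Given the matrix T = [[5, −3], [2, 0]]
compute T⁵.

tr T = 5 and det T = 6, so the characteristic polynomial is λ² − (5)λ + (6) with roots 2 and 3.
Eigenvectors give P = [[1, 3], [1, 2]] with P⁻¹ = [[−2, 3], [1, −1]], and T = P·diag(2, 3)·P⁻¹.
Then T⁵ = P·diag(32, 243)·P⁻¹ = [[32, 729], [32, 486]] · [[−2, 3], [1, −1]] = [[665, −633], [422, −390]].

[[665, −633], [422, −390]]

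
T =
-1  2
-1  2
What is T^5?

[[-1, 2], [-1, 2]]

T² = T (a projection; rank 1, trace 1), so T^5 = T.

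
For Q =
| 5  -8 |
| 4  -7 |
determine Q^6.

[[-727, 1456], [-728, 1457]]

tr Q = -2 and det Q = -3, so the characteristic polynomial is λ² − (-2)λ + (-3) with roots 1 and -3.
Eigenvectors give P = [[2, 1], [1, 1]] with P⁻¹ = [[1, -1], [-1, 2]], and Q = P·diag(1, -3)·P⁻¹.
Then Q^6 = P·diag(1, 729)·P⁻¹ = [[2, 729], [1, 729]] · [[1, -1], [-1, 2]] = [[-727, 1456], [-728, 1457]].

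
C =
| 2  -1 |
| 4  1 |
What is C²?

[[0, -3], [12, -3]]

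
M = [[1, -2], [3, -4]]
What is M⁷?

tr M = -3 and det M = 2, so the characteristic polynomial is λ² − (-3)λ + (2) with roots -1 and -2.
Eigenvectors give P = [[1, -2], [1, -3]] with P⁻¹ = [[3, -2], [1, -1]], and M = P·diag(-1, -2)·P⁻¹.
Then M⁷ = P·diag(-1, -128)·P⁻¹ = [[-1, 256], [-1, 384]] · [[3, -2], [1, -1]] = [[253, -254], [381, -382]].

[[253, -254], [381, -382]]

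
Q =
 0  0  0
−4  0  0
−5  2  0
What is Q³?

Q is strictly triangular, hence nilpotent: Q³ = 0, so Q³ = 0.

[[0, 0, 0], [0, 0, 0], [0, 0, 0]]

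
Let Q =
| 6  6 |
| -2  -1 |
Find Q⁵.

[[876, 1266], [-422, -601]]

tr Q = 5 and det Q = 6, so the characteristic polynomial is λ² − (5)λ + (6) with roots 3 and 2.
Eigenvectors give P = [[2, 3], [-1, -2]] with P⁻¹ = [[2, 3], [-1, -2]], and Q = P·diag(3, 2)·P⁻¹.
Then Q⁵ = P·diag(243, 32)·P⁻¹ = [[486, 96], [-243, -64]] · [[2, 3], [-1, -2]] = [[876, 1266], [-422, -601]].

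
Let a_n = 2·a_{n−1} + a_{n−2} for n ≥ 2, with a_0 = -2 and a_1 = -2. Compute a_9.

-2786

With companion matrix C = [[2, 1], [1, 0]], [a_n, a_{n−1}]ᵀ = C·[a_{n−1}, a_{n−2}]ᵀ, so [a_9, a_8]ᵀ = C^8·[a_1, a_0]ᵀ.
C^8 = [[985, 408], [408, 169]], giving [a_9, a_8]ᵀ = [[-2786], [-1154]].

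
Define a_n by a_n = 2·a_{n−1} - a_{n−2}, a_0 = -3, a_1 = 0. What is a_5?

12

With companion matrix M = [[2, -1], [1, 0]], [a_n, a_{n−1}]ᵀ = M·[a_{n−1}, a_{n−2}]ᵀ, so [a_5, a_4]ᵀ = M^4·[a_1, a_0]ᵀ.
M^4 = [[5, -4], [4, -3]], giving [a_5, a_4]ᵀ = [[12], [9]].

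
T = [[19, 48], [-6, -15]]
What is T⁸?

tr T = 4 and det T = 3, so the characteristic polynomial is λ² − (4)λ + (3) with roots 1 and 3.
Eigenvectors give P = [[-8, -3], [3, 1]] with P⁻¹ = [[1, 3], [-3, -8]], and T = P·diag(1, 3)·P⁻¹.
Then T⁸ = P·diag(1, 6561)·P⁻¹ = [[-8, -19683], [3, 6561]] · [[1, 3], [-3, -8]] = [[59041, 157440], [-19680, -52479]].

[[59041, 157440], [-19680, -52479]]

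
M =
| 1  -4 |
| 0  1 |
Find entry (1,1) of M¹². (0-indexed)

1

M = I + N where N = [[0, -4], [0, 0]] is strictly upper-triangular, so N² = 0.
(I + N)¹² = I + 12·N = [[1, -48], [0, 1]].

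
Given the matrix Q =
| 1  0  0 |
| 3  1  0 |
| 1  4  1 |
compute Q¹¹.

[[1, 0, 0], [33, 1, 0], [671, 44, 1]]

Q = I + N where N = [[0, 0, 0], [3, 0, 0], [1, 4, 0]] is strictly lower-triangular, so N³ = 0.
(I + N)¹¹ = I + 11·N + 55·N² = [[1, 0, 0], [33, 1, 0], [671, 44, 1]].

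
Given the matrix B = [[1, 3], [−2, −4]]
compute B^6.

tr B = −3 and det B = 2, so the characteristic polynomial is λ² − (−3)λ + (2) with roots −2 and −1.
Eigenvectors give P = [[−1, 3], [1, −2]] with P⁻¹ = [[2, 3], [1, 1]], and B = P·diag(−2, −1)·P⁻¹.
Then B^6 = P·diag(64, 1)·P⁻¹ = [[−64, 3], [64, −2]] · [[2, 3], [1, 1]] = [[−125, −189], [126, 190]].

[[−125, −189], [126, 190]]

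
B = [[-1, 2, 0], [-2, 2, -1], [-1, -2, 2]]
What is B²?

[[-3, 2, -2], [-1, 2, -4], [3, -10, 6]]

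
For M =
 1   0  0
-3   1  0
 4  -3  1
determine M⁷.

M = I + N where N = [[0, 0, 0], [-3, 0, 0], [4, -3, 0]] is strictly lower-triangular, so N³ = 0.
(I + N)⁷ = I + 7·N + 21·N² = [[1, 0, 0], [-21, 1, 0], [217, -21, 1]].

[[1, 0, 0], [-21, 1, 0], [217, -21, 1]]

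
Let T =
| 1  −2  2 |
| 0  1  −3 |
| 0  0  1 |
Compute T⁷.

T = I + N where N = [[0, −2, 2], [0, 0, −3], [0, 0, 0]] is strictly upper-triangular, so N³ = 0.
(I + N)⁷ = I + 7·N + 21·N² = [[1, −14, 140], [0, 1, −21], [0, 0, 1]].

[[1, −14, 140], [0, 1, −21], [0, 0, 1]]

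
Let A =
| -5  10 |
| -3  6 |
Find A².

A² = A (a projection; rank 1, trace 1), so A² = A.

[[-5, 10], [-3, 6]]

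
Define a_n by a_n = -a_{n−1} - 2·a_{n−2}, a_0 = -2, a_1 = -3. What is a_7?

With companion matrix Q = [[-1, -2], [1, 0]], [a_n, a_{n−1}]ᵀ = Q·[a_{n−1}, a_{n−2}]ᵀ, so [a_7, a_6]ᵀ = Q⁶·[a_1, a_0]ᵀ.
Q⁶ = [[7, 10], [-5, 2]], giving [a_7, a_6]ᵀ = [[-41], [11]].

-41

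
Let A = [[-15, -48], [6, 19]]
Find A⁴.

[[-639, -1920], [240, 721]]

tr A = 4 and det A = 3, so the characteristic polynomial is λ² − (4)λ + (3) with roots 1 and 3.
Eigenvectors give P = [[-3, 8], [1, -3]] with P⁻¹ = [[-3, -8], [-1, -3]], and A = P·diag(1, 3)·P⁻¹.
Then A⁴ = P·diag(1, 81)·P⁻¹ = [[-3, 648], [1, -243]] · [[-3, -8], [-1, -3]] = [[-639, -1920], [240, 721]].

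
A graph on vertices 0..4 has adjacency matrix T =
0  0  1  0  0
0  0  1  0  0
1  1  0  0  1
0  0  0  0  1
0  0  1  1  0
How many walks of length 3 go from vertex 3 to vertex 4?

The number of length-3 walks from vertex 3 to vertex 4 is entry (3,4) of T³, where T is the adjacency matrix.
T² = [[1, 1, 0, 0, 1], [1, 1, 0, 0, 1], [0, 0, 3, 1, 0], [0, 0, 1, 1, 0], [1, 1, 0, 0, 2]]
T³ = [[0, 0, 3, 1, 0], [0, 0, 3, 1, 0], [3, 3, 0, 0, 4], [1, 1, 0, 0, 2], [0, 0, 4, 2, 0]]

2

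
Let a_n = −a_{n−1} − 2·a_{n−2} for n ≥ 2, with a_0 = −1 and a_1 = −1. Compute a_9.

With companion matrix A = [[−1, −2], [1, 0]], [a_n, a_{n−1}]ᵀ = A·[a_{n−1}, a_{n−2}]ᵀ, so [a_9, a_8]ᵀ = A⁸·[a_1, a_0]ᵀ.
A⁸ = [[−17, −6], [3, −14]], giving [a_9, a_8]ᵀ = [[23], [11]].

23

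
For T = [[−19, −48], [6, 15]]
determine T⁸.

[[59041, 157440], [−19680, −52479]]

tr T = −4 and det T = 3, so the characteristic polynomial is λ² − (−4)λ + (3) with roots −1 and −3.
Eigenvectors give P = [[−8, −3], [3, 1]] with P⁻¹ = [[1, 3], [−3, −8]], and T = P·diag(−1, −3)·P⁻¹.
Then T⁸ = P·diag(1, 6561)·P⁻¹ = [[−8, −19683], [3, 6561]] · [[1, 3], [−3, −8]] = [[59041, 157440], [−19680, −52479]].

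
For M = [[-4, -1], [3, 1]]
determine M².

[[13, 3], [-9, -2]]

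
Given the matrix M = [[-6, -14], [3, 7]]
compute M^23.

[[-6, -14], [3, 7]]

M² = M (a projection; rank 1, trace 1), so M^23 = M.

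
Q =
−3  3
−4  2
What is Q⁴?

[[−3, 33], [−44, 52]]

Q² = [[−3, −3], [4, −8]]
Q³ = [[21, −15], [20, −4]]
Q⁴ = [[−3, 33], [−44, 52]]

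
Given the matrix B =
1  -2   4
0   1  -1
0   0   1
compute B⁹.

[[1, -18, 108], [0, 1, -9], [0, 0, 1]]

B = I + N where N = [[0, -2, 4], [0, 0, -1], [0, 0, 0]] is strictly upper-triangular, so N³ = 0.
(I + N)⁹ = I + 9·N + 36·N² = [[1, -18, 108], [0, 1, -9], [0, 0, 1]].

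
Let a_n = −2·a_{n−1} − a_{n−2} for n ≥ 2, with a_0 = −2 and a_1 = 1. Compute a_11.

With companion matrix C = [[−2, −1], [1, 0]], [a_n, a_{n−1}]ᵀ = C·[a_{n−1}, a_{n−2}]ᵀ, so [a_11, a_10]ᵀ = C¹⁰·[a_1, a_0]ᵀ.
C¹⁰ = [[11, 10], [−10, −9]], giving [a_11, a_10]ᵀ = [[−9], [8]].

−9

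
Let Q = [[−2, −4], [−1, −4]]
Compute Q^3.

Q^2 = [[8, 24], [6, 20]]
Q^3 = [[−40, −128], [−32, −104]]

[[−40, −128], [−32, −104]]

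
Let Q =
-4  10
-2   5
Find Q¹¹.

[[-4, 10], [-2, 5]]

Q² = Q (a projection; rank 1, trace 1), so Q¹¹ = Q.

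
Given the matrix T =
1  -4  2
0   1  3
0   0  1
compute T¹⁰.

[[1, -40, -520], [0, 1, 30], [0, 0, 1]]

T = I + N where N = [[0, -4, 2], [0, 0, 3], [0, 0, 0]] is strictly upper-triangular, so N³ = 0.
(I + N)¹⁰ = I + 10·N + 45·N² = [[1, -40, -520], [0, 1, 30], [0, 0, 1]].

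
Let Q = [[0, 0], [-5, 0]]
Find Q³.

Q is strictly triangular, hence nilpotent: Q² = 0, so Q³ = 0.

[[0, 0], [0, 0]]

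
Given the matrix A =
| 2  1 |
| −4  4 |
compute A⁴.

A² = [[0, 6], [−24, 12]]
A³ = [[−24, 24], [−96, 24]]
A⁴ = [[−144, 72], [−288, 0]]

[[−144, 72], [−288, 0]]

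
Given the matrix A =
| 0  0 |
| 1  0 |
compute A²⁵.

[[0, 0], [0, 0]]

A is strictly triangular, hence nilpotent: A² = 0, so A²⁵ = 0.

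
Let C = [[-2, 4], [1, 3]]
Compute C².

[[8, 4], [1, 13]]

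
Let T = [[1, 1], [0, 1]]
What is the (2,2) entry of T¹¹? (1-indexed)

T = I + N where N = [[0, 1], [0, 0]] is strictly upper-triangular, so N² = 0.
(I + N)¹¹ = I + 11·N = [[1, 11], [0, 1]].

1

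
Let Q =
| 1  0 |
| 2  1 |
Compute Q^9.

Q = I + N where N = [[0, 0], [2, 0]] is strictly lower-triangular, so N^2 = 0.
(I + N)^9 = I + 9·N = [[1, 0], [18, 1]].

[[1, 0], [18, 1]]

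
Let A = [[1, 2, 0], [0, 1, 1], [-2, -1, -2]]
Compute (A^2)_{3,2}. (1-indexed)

-3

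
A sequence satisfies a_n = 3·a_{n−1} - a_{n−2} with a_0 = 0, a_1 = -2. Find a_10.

-13530

With companion matrix B = [[3, -1], [1, 0]], [a_n, a_{n−1}]ᵀ = B·[a_{n−1}, a_{n−2}]ᵀ, so [a_10, a_9]ᵀ = B⁹·[a_1, a_0]ᵀ.
B⁹ = [[6765, -2584], [2584, -987]], giving [a_10, a_9]ᵀ = [[-13530], [-5168]].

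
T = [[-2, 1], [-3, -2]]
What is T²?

[[1, -4], [12, 1]]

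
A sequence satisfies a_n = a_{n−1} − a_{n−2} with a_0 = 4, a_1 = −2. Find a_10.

2

With companion matrix M = [[1, −1], [1, 0]], [a_n, a_{n−1}]ᵀ = M·[a_{n−1}, a_{n−2}]ᵀ, so [a_10, a_9]ᵀ = M⁹·[a_1, a_0]ᵀ.
M⁹ = [[−1, 0], [0, −1]], giving [a_10, a_9]ᵀ = [[2], [−4]].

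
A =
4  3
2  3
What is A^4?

[[778, 777], [518, 519]]

A^2 = [[22, 21], [14, 15]]
A^3 = [[130, 129], [86, 87]]
A^4 = [[778, 777], [518, 519]]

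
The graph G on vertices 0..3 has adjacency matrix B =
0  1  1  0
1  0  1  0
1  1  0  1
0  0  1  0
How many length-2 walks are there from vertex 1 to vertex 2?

1

The number of length-2 walks from vertex 1 to vertex 2 is entry (1,2) of B², where B is the adjacency matrix.
B² = [[2, 1, 1, 1], [1, 2, 1, 1], [1, 1, 3, 0], [1, 1, 0, 1]]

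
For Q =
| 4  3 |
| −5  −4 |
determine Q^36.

Q² = I (check: tr Q = 0 and det Q = −1), so Q^36 = I since 36 is even.

[[1, 0], [0, 1]]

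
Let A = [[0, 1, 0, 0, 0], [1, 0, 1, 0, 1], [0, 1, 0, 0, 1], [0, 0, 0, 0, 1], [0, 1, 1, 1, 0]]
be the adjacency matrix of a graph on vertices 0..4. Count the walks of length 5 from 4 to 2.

19

The number of length-5 walks from vertex 4 to vertex 2 is entry (4,2) of A^5, where A is the adjacency matrix.
A^2 = [[1, 0, 1, 0, 1], [0, 3, 1, 1, 1], [1, 1, 2, 1, 1], [0, 1, 1, 1, 0], [1, 1, 1, 0, 3]]
A^3 = [[0, 3, 1, 1, 1], [3, 2, 4, 1, 5], [1, 4, 2, 1, 4], [1, 1, 1, 0, 3], [1, 5, 4, 3, 2]]
A^4 = [[3, 2, 4, 1, 5], [2, 12, 7, 5, 7], [4, 7, 8, 4, 7], [1, 5, 4, 3, 2], [5, 7, 7, 2, 12]]
A^5 = [[2, 12, 7, 5, 7], [12, 16, 19, 7, 24], [7, 19, 14, 7, 19], [5, 7, 7, 2, 12], [7, 24, 19, 12, 16]]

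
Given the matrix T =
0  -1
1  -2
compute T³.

T² = [[-1, 2], [-2, 3]]
T³ = [[2, -3], [3, -4]]

[[2, -3], [3, -4]]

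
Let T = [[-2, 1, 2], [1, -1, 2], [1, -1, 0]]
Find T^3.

T^2 = [[7, -5, -2], [-1, 0, 0], [-3, 2, 0]]
T^3 = [[-21, 14, 4], [2, -1, -2], [8, -5, -2]]

[[-21, 14, 4], [2, -1, -2], [8, -5, -2]]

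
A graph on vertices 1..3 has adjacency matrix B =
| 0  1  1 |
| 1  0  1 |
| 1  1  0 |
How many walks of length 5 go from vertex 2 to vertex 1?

11

The number of length-5 walks from vertex 2 to vertex 1 is entry (2,1) of B^5, where B is the adjacency matrix.
B^2 = [[2, 1, 1], [1, 2, 1], [1, 1, 2]]
B^3 = [[2, 3, 3], [3, 2, 3], [3, 3, 2]]
B^4 = [[6, 5, 5], [5, 6, 5], [5, 5, 6]]
B^5 = [[10, 11, 11], [11, 10, 11], [11, 11, 10]]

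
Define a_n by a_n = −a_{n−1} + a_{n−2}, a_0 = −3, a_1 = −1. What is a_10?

−47

With companion matrix C = [[−1, 1], [1, 0]], [a_n, a_{n−1}]ᵀ = C·[a_{n−1}, a_{n−2}]ᵀ, so [a_10, a_9]ᵀ = C⁹·[a_1, a_0]ᵀ.
C⁹ = [[−55, 34], [34, −21]], giving [a_10, a_9]ᵀ = [[−47], [29]].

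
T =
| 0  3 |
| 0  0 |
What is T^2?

[[0, 0], [0, 0]]

T is strictly triangular, hence nilpotent: T^2 = 0, so T^2 = 0.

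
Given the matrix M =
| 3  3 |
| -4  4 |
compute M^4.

M^2 = [[-3, 21], [-28, 4]]
M^3 = [[-93, 75], [-100, -68]]
M^4 = [[-579, 21], [-28, -572]]

[[-579, 21], [-28, -572]]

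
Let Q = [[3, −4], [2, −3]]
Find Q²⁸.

[[1, 0], [0, 1]]

Q² = I (check: tr Q = 0 and det Q = −1), so Q²⁸ = I since 28 is even.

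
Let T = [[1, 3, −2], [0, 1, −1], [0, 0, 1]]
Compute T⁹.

T = I + N where N = [[0, 3, −2], [0, 0, −1], [0, 0, 0]] is strictly upper-triangular, so N³ = 0.
(I + N)⁹ = I + 9·N + 36·N² = [[1, 27, −126], [0, 1, −9], [0, 0, 1]].

[[1, 27, −126], [0, 1, −9], [0, 0, 1]]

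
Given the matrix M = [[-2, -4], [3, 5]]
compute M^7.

[[-380, -508], [381, 509]]

tr M = 3 and det M = 2, so the characteristic polynomial is λ² − (3)λ + (2) with roots 2 and 1.
Eigenvectors give P = [[-1, 4], [1, -3]] with P⁻¹ = [[3, 4], [1, 1]], and M = P·diag(2, 1)·P⁻¹.
Then M^7 = P·diag(128, 1)·P⁻¹ = [[-128, 4], [128, -3]] · [[3, 4], [1, 1]] = [[-380, -508], [381, 509]].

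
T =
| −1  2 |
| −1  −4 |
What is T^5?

[[179, 422], [−211, −454]]

tr T = −5 and det T = 6, so the characteristic polynomial is λ² − (−5)λ + (6) with roots −3 and −2.
Eigenvectors give P = [[−1, 2], [1, −1]] with P⁻¹ = [[1, 2], [1, 1]], and T = P·diag(−3, −2)·P⁻¹.
Then T^5 = P·diag(−243, −32)·P⁻¹ = [[243, −64], [−243, 32]] · [[1, 2], [1, 1]] = [[179, 422], [−211, −454]].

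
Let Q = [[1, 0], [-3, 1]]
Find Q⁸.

Q = I + N where N = [[0, 0], [-3, 0]] is strictly lower-triangular, so N² = 0.
(I + N)⁸ = I + 8·N = [[1, 0], [-24, 1]].

[[1, 0], [-24, 1]]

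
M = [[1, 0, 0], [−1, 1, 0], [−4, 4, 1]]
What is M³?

[[1, 0, 0], [−3, 1, 0], [−24, 12, 1]]

M = I + N where N = [[0, 0, 0], [−1, 0, 0], [−4, 4, 0]] is strictly lower-triangular, so N³ = 0.
(I + N)³ = I + 3·N + 3·N² = [[1, 0, 0], [−3, 1, 0], [−24, 12, 1]].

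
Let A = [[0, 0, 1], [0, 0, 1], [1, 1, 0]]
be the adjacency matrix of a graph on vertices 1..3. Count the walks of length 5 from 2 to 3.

4

The number of length-5 walks from vertex 2 to vertex 3 is entry (2,3) of A^5, where A is the adjacency matrix.
A^2 = [[1, 1, 0], [1, 1, 0], [0, 0, 2]]
A^3 = [[0, 0, 2], [0, 0, 2], [2, 2, 0]]
A^4 = [[2, 2, 0], [2, 2, 0], [0, 0, 4]]
A^5 = [[0, 0, 4], [0, 0, 4], [4, 4, 0]]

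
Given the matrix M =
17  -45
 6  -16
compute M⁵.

[[197, -495], [66, -166]]

tr M = 1 and det M = -2, so the characteristic polynomial is λ² − (1)λ + (-2) with roots 2 and -1.
Eigenvectors give P = [[-3, -5], [-1, -2]] with P⁻¹ = [[-2, 5], [1, -3]], and M = P·diag(2, -1)·P⁻¹.
Then M⁵ = P·diag(32, -1)·P⁻¹ = [[-96, 5], [-32, 2]] · [[-2, 5], [1, -3]] = [[197, -495], [66, -166]].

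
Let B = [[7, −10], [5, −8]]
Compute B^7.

[[2443, −4630], [2315, −4502]]

tr B = −1 and det B = −6, so the characteristic polynomial is λ² − (−1)λ + (−6) with roots 2 and −3.
Eigenvectors give P = [[2, −1], [1, −1]] with P⁻¹ = [[1, −1], [1, −2]], and B = P·diag(2, −3)·P⁻¹.
Then B^7 = P·diag(128, −2187)·P⁻¹ = [[256, 2187], [128, 2187]] · [[1, −1], [1, −2]] = [[2443, −4630], [2315, −4502]].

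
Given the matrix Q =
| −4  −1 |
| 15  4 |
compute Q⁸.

Q² = I (check: tr Q = 0 and det Q = −1), so Q⁸ = I since 8 is even.

[[1, 0], [0, 1]]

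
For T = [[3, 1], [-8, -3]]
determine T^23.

T² = I (check: tr T = 0 and det T = -1), so T^23 = T since 23 is odd.

[[3, 1], [-8, -3]]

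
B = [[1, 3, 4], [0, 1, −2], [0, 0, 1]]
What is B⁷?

[[1, 21, −98], [0, 1, −14], [0, 0, 1]]

B = I + N where N = [[0, 3, 4], [0, 0, −2], [0, 0, 0]] is strictly upper-triangular, so N³ = 0.
(I + N)⁷ = I + 7·N + 21·N² = [[1, 21, −98], [0, 1, −14], [0, 0, 1]].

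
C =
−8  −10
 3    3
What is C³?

[[−122, −190], [57, 87]]

tr C = −5 and det C = 6, so the characteristic polynomial is λ² − (−5)λ + (6) with roots −2 and −3.
Eigenvectors give P = [[−5, −2], [3, 1]] with P⁻¹ = [[1, 2], [−3, −5]], and C = P·diag(−2, −3)·P⁻¹.
Then C³ = P·diag(−8, −27)·P⁻¹ = [[40, 54], [−24, −27]] · [[1, 2], [−3, −5]] = [[−122, −190], [57, 87]].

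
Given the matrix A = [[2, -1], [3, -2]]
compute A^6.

[[1, 0], [0, 1]]

A² = I (check: tr A = 0 and det A = -1), so A^6 = I since 6 is even.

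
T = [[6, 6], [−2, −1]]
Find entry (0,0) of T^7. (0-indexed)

tr T = 5 and det T = 6, so the characteristic polynomial is λ² − (5)λ + (6) with roots 2 and 3.
Eigenvectors give P = [[−3, −2], [2, 1]] with P⁻¹ = [[1, 2], [−2, −3]], and T = P·diag(2, 3)·P⁻¹.
Then T^7 = P·diag(128, 2187)·P⁻¹ = [[−384, −4374], [256, 2187]] · [[1, 2], [−2, −3]] = [[8364, 12354], [−4118, −6049]].

8364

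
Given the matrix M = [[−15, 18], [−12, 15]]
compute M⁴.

[[81, 0], [0, 81]]

tr M = 0 and det M = −9, so the characteristic polynomial is λ² − (0)λ + (−9) with roots −3 and 3.
Eigenvectors give P = [[3, −1], [2, −1]] with P⁻¹ = [[1, −1], [2, −3]], and M = P·diag(−3, 3)·P⁻¹.
Then M⁴ = P·diag(81, 81)·P⁻¹ = [[243, −81], [162, −81]] · [[1, −1], [2, −3]] = [[81, 0], [0, 81]].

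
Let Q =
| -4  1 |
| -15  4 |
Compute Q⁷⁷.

[[-4, 1], [-15, 4]]

Q² = I (check: tr Q = 0 and det Q = -1), so Q⁷⁷ = Q since 77 is odd.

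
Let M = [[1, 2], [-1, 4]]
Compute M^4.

tr M = 5 and det M = 6, so the characteristic polynomial is λ² − (5)λ + (6) with roots 2 and 3.
Eigenvectors give P = [[2, -1], [1, -1]] with P⁻¹ = [[1, -1], [1, -2]], and M = P·diag(2, 3)·P⁻¹.
Then M^4 = P·diag(16, 81)·P⁻¹ = [[32, -81], [16, -81]] · [[1, -1], [1, -2]] = [[-49, 130], [-65, 146]].

[[-49, 130], [-65, 146]]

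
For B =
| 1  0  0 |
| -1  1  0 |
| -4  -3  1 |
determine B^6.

B = I + N where N = [[0, 0, 0], [-1, 0, 0], [-4, -3, 0]] is strictly lower-triangular, so N^3 = 0.
(I + N)^6 = I + 6·N + 15·N^2 = [[1, 0, 0], [-6, 1, 0], [21, -18, 1]].

[[1, 0, 0], [-6, 1, 0], [21, -18, 1]]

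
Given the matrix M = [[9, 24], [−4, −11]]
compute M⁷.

tr M = −2 and det M = −3, so the characteristic polynomial is λ² − (−2)λ + (−3) with roots −3 and 1.
Eigenvectors give P = [[2, 3], [−1, −1]] with P⁻¹ = [[−1, −3], [1, 2]], and M = P·diag(−3, 1)·P⁻¹.
Then M⁷ = P·diag(−2187, 1)·P⁻¹ = [[−4374, 3], [2187, −1]] · [[−1, −3], [1, 2]] = [[4377, 13128], [−2188, −6563]].

[[4377, 13128], [−2188, −6563]]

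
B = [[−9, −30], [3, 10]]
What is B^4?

[[−9, −30], [3, 10]]

B² = B (a projection; rank 1, trace 1), so B^4 = B.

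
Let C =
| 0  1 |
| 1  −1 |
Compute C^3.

[[−1, 2], [2, −3]]

C^2 = [[1, −1], [−1, 2]]
C^3 = [[−1, 2], [2, −3]]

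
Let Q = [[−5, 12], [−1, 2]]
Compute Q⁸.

tr Q = −3 and det Q = 2, so the characteristic polynomial is λ² − (−3)λ + (2) with roots −1 and −2.
Eigenvectors give P = [[−3, −4], [−1, −1]] with P⁻¹ = [[1, −4], [−1, 3]], and Q = P·diag(−1, −2)·P⁻¹.
Then Q⁸ = P·diag(1, 256)·P⁻¹ = [[−3, −1024], [−1, −256]] · [[1, −4], [−1, 3]] = [[1021, −3060], [255, −764]].

[[1021, −3060], [255, −764]]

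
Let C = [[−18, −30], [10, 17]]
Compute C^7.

tr C = −1 and det C = −6, so the characteristic polynomial is λ² − (−1)λ + (−6) with roots 2 and −3.
Eigenvectors give P = [[−3, −2], [2, 1]] with P⁻¹ = [[1, 2], [−2, −3]], and C = P·diag(2, −3)·P⁻¹.
Then C^7 = P·diag(128, −2187)·P⁻¹ = [[−384, 4374], [256, −2187]] · [[1, 2], [−2, −3]] = [[−9132, −13890], [4630, 7073]].

[[−9132, −13890], [4630, 7073]]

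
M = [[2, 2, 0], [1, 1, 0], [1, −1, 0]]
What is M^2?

[[6, 6, 0], [3, 3, 0], [1, 1, 0]]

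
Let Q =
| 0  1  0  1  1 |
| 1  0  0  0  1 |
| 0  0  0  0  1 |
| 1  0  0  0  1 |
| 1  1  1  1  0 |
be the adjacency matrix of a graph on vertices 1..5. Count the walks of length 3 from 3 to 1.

2

The number of length-3 walks from vertex 3 to vertex 1 is entry (3,1) of Q³, where Q is the adjacency matrix.
Q² = [[3, 1, 1, 1, 2], [1, 2, 1, 2, 1], [1, 1, 1, 1, 0], [1, 2, 1, 2, 1], [2, 1, 0, 1, 4]]
Q³ = [[4, 5, 2, 5, 6], [5, 2, 1, 2, 6], [2, 1, 0, 1, 4], [5, 2, 1, 2, 6], [6, 6, 4, 6, 4]]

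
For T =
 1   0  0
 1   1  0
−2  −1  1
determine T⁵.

T = I + N where N = [[0, 0, 0], [1, 0, 0], [−2, −1, 0]] is strictly lower-triangular, so N³ = 0.
(I + N)⁵ = I + 5·N + 10·N² = [[1, 0, 0], [5, 1, 0], [−20, −5, 1]].

[[1, 0, 0], [5, 1, 0], [−20, −5, 1]]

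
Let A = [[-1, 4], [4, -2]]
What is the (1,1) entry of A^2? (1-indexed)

17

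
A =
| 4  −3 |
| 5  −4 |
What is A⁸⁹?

[[4, −3], [5, −4]]

A² = I (check: tr A = 0 and det A = −1), so A⁸⁹ = A since 89 is odd.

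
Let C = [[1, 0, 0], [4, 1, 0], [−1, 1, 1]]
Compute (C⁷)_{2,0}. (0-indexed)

C = I + N where N = [[0, 0, 0], [4, 0, 0], [−1, 1, 0]] is strictly lower-triangular, so N³ = 0.
(I + N)⁷ = I + 7·N + 21·N² = [[1, 0, 0], [28, 1, 0], [77, 7, 1]].

77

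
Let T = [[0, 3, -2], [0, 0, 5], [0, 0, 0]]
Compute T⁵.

[[0, 0, 0], [0, 0, 0], [0, 0, 0]]

T is strictly triangular, hence nilpotent: T³ = 0, so T⁵ = 0.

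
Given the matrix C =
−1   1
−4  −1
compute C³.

[[11, −1], [4, 11]]

C² = [[−3, −2], [8, −3]]
C³ = [[11, −1], [4, 11]]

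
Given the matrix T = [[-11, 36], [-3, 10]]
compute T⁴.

[[61, -180], [15, -44]]

tr T = -1 and det T = -2, so the characteristic polynomial is λ² − (-1)λ + (-2) with roots 1 and -2.
Eigenvectors give P = [[3, -4], [1, -1]] with P⁻¹ = [[-1, 4], [-1, 3]], and T = P·diag(1, -2)·P⁻¹.
Then T⁴ = P·diag(1, 16)·P⁻¹ = [[3, -64], [1, -16]] · [[-1, 4], [-1, 3]] = [[61, -180], [15, -44]].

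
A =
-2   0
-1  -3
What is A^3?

tr A = -5 and det A = 6, so the characteristic polynomial is λ² − (-5)λ + (6) with roots -2 and -3.
Eigenvectors give P = [[-1, 0], [1, 1]] with P⁻¹ = [[-1, 0], [1, 1]], and A = P·diag(-2, -3)·P⁻¹.
Then A^3 = P·diag(-8, -27)·P⁻¹ = [[8, 0], [-8, -27]] · [[-1, 0], [1, 1]] = [[-8, 0], [-19, -27]].

[[-8, 0], [-19, -27]]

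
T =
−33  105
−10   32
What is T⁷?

tr T = −1 and det T = −6, so the characteristic polynomial is λ² − (−1)λ + (−6) with roots 2 and −3.
Eigenvectors give P = [[−3, 7], [−1, 2]] with P⁻¹ = [[2, −7], [1, −3]], and T = P·diag(2, −3)·P⁻¹.
Then T⁷ = P·diag(128, −2187)·P⁻¹ = [[−384, −15309], [−128, −4374]] · [[2, −7], [1, −3]] = [[−16077, 48615], [−4630, 14018]].

[[−16077, 48615], [−4630, 14018]]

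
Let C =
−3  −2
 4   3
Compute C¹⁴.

C² = I (check: tr C = 0 and det C = −1), so C¹⁴ = I since 14 is even.

[[1, 0], [0, 1]]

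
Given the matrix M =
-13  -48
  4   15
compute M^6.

[[-2183, -8736], [728, 2913]]

tr M = 2 and det M = -3, so the characteristic polynomial is λ² − (2)λ + (-3) with roots 3 and -1.
Eigenvectors give P = [[-3, -4], [1, 1]] with P⁻¹ = [[1, 4], [-1, -3]], and M = P·diag(3, -1)·P⁻¹.
Then M^6 = P·diag(729, 1)·P⁻¹ = [[-2187, -4], [729, 1]] · [[1, 4], [-1, -3]] = [[-2183, -8736], [728, 2913]].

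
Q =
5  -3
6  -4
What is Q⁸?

tr Q = 1 and det Q = -2, so the characteristic polynomial is λ² − (1)λ + (-2) with roots -1 and 2.
Eigenvectors give P = [[1, -1], [2, -1]] with P⁻¹ = [[-1, 1], [-2, 1]], and Q = P·diag(-1, 2)·P⁻¹.
Then Q⁸ = P·diag(1, 256)·P⁻¹ = [[1, -256], [2, -256]] · [[-1, 1], [-2, 1]] = [[511, -255], [510, -254]].

[[511, -255], [510, -254]]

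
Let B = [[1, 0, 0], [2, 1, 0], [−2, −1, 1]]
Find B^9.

[[1, 0, 0], [18, 1, 0], [−90, −9, 1]]

B = I + N where N = [[0, 0, 0], [2, 0, 0], [−2, −1, 0]] is strictly lower-triangular, so N^3 = 0.
(I + N)^9 = I + 9·N + 36·N^2 = [[1, 0, 0], [18, 1, 0], [−90, −9, 1]].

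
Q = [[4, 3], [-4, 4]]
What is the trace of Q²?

8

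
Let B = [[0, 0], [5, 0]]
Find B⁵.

[[0, 0], [0, 0]]

B is strictly triangular, hence nilpotent: B² = 0, so B⁵ = 0.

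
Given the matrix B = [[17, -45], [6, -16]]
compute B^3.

[[53, -135], [18, -46]]

tr B = 1 and det B = -2, so the characteristic polynomial is λ² − (1)λ + (-2) with roots 2 and -1.
Eigenvectors give P = [[3, -5], [1, -2]] with P⁻¹ = [[2, -5], [1, -3]], and B = P·diag(2, -1)·P⁻¹.
Then B^3 = P·diag(8, -1)·P⁻¹ = [[24, 5], [8, 2]] · [[2, -5], [1, -3]] = [[53, -135], [18, -46]].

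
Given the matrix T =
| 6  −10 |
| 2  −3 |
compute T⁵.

tr T = 3 and det T = 2, so the characteristic polynomial is λ² − (3)λ + (2) with roots 2 and 1.
Eigenvectors give P = [[−5, 2], [−2, 1]] with P⁻¹ = [[−1, 2], [−2, 5]], and T = P·diag(2, 1)·P⁻¹.
Then T⁵ = P·diag(32, 1)·P⁻¹ = [[−160, 2], [−64, 1]] · [[−1, 2], [−2, 5]] = [[156, −310], [62, −123]].

[[156, −310], [62, −123]]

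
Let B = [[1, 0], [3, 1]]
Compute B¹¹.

[[1, 0], [33, 1]]

B = I + N where N = [[0, 0], [3, 0]] is strictly lower-triangular, so N² = 0.
(I + N)¹¹ = I + 11·N = [[1, 0], [33, 1]].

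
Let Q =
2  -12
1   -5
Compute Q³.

[[20, -84], [7, -29]]

tr Q = -3 and det Q = 2, so the characteristic polynomial is λ² − (-3)λ + (2) with roots -1 and -2.
Eigenvectors give P = [[4, 3], [1, 1]] with P⁻¹ = [[1, -3], [-1, 4]], and Q = P·diag(-1, -2)·P⁻¹.
Then Q³ = P·diag(-1, -8)·P⁻¹ = [[-4, -24], [-1, -8]] · [[1, -3], [-1, 4]] = [[20, -84], [7, -29]].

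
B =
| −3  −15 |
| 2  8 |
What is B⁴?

tr B = 5 and det B = 6, so the characteristic polynomial is λ² − (5)λ + (6) with roots 2 and 3.
Eigenvectors give P = [[−3, 5], [1, −2]] with P⁻¹ = [[−2, −5], [−1, −3]], and B = P·diag(2, 3)·P⁻¹.
Then B⁴ = P·diag(16, 81)·P⁻¹ = [[−48, 405], [16, −162]] · [[−2, −5], [−1, −3]] = [[−309, −975], [130, 406]].

[[−309, −975], [130, 406]]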